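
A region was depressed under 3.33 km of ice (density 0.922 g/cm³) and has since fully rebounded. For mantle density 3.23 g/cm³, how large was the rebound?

Removing the load lets mantle flow back in; uplift u satisfies ρ_ice t = ρ_m u.
u = t ρ_ice/ρ_m = 3.33 km × 0.922/3.23 = 0.951 km.

0.951 km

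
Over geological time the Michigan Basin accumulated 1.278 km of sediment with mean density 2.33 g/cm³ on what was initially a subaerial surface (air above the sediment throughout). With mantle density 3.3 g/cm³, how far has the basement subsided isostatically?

0.902 km

Subaerial load: s = t ρ_sed / ρ_m = 1.278 km × 2.33/3.3 = 0.902 km.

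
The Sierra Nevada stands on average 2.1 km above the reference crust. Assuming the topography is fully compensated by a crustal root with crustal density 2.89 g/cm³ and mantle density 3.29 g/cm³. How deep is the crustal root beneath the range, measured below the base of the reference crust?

15.2 km

For local isostatic compensation: the weight of the topography is balanced by the buoyancy of the root, ρ_c h = (ρ_m − ρ_c) r.
r = h · ρ_c / (ρ_m − ρ_c) = 2.1 km × 2.89 / (3.29 − 2.89) = 15.2 km.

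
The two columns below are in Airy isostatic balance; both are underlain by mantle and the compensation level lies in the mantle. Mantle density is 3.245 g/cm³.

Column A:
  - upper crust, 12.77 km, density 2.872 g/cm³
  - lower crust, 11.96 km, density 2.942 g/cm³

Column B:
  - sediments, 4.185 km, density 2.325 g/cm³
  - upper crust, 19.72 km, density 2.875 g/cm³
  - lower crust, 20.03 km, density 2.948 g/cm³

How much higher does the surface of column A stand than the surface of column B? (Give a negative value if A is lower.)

−2.68 km

For any compensation level in the mantle, the mantle terms cancel and isostasy reduces to e = (Σt_A − Σt_B) − (Σ(ρt)_A − Σ(ρt)_B) / ρ_m.
Σt_A = 24.73 km; Σt_B = 43.935 km; Σ(ρt)_A = 71.86176; Σ(ρt)_B = 125.473565 (in km·g/cm³).
e = (24.73 − 43.935) − (71.86176 − 125.473565) / 3.245 = −2.68 km.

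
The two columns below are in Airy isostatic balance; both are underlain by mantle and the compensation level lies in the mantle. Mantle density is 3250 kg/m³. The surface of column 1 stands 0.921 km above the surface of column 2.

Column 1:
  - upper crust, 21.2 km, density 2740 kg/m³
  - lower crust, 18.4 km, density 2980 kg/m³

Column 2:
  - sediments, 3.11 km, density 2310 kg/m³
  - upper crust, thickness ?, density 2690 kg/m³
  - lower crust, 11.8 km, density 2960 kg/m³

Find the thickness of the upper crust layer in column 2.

11.5 km

Take the compensation level at the base of the deeper column (depth z_c below the surface of column 1) and equate Σ ρ_i t_i down to z_c; mantle fills any gap and the z_c terms cancel.
Column 1: 21.2×2740 + 18.4×2980 + (z_c − 39.6)×3250
Column 2: 0.921×0 + 3.11×2310 + x×2690 + 11.8×2960 + (z_c − 0.921 − 14.91 − x)×3250
The z_c×3250 term appears on both sides and cancels. Collect the known terms of each column as K = Σ(ρt)_known − 3250 × (depth of known layers): K_1 = 112920 − 3250×39.6 = −15780; K_2 = 42112.1 − 3250×(0.921 + 14.91) = −9338.65.
Balance: K_1 = K_2 − x×(3250 − 2690), so x = (K_2 − K_1)/(3250 − 2690) = 6441.35/560 = 11.5 km.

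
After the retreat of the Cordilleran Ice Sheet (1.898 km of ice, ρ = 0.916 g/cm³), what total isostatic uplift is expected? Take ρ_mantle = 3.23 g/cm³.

0.538 km

Removing the load lets mantle flow back in; uplift u satisfies ρ_ice t = ρ_m u.
u = t ρ_ice/ρ_m = 1.898 km × 0.916/3.23 = 0.538 km.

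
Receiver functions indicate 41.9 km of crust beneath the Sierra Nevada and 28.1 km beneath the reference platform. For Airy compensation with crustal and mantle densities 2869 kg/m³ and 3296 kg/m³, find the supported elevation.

1.79 km

Excess crust Δ = 41.9 km − 28.1 km = 13.8 km, split between elevation h and root r with h + r = Δ.
Airy balance ρ_c h = (ρ_m − ρ_c) r gives r = h ρ_c/(ρ_m − ρ_c), so h (1 + ρ_c/(ρ_m − ρ_c)) = Δ, i.e. h = Δ (ρ_m − ρ_c)/ρ_m.
h = 13.8 km × 427/3296 = 1.79 km.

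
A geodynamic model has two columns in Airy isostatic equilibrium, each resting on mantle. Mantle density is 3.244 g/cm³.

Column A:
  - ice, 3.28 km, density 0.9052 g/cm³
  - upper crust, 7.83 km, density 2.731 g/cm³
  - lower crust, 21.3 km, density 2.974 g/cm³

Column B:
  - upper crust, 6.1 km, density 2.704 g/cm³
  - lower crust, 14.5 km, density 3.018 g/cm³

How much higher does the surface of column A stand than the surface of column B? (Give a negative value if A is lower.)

For any compensation level in the mantle, the mantle terms cancel and isostasy reduces to e = (Σt_A − Σt_B) − (Σ(ρt)_A − Σ(ρt)_B) / ρ_m.
Σt_A = 32.41 km; Σt_B = 20.6 km; Σ(ρt)_A = 87.698986; Σ(ρt)_B = 60.2554 (in km·g/cm³).
e = (32.41 − 20.6) − (87.698986 − 60.2554) / 3.244 = 3.35 km.

3.35 km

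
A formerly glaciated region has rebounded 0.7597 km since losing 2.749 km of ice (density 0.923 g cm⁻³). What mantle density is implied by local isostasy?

ρ_m = ρ_ice t / u = 0.923 × 2.749 km/0.7597 km = 3.34 g cm⁻³.

3.34 g cm⁻³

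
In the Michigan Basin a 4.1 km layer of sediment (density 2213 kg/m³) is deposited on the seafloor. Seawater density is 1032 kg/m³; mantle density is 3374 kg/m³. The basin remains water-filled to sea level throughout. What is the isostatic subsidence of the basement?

Submarine loading: the sediment displaces seawater, and the subsidence is in turn flooded, so s (ρ_m − ρ_w) = t (ρ_sed − ρ_w).
s = 4.1 km × (2213 − 1032) / (3374 − 1032) = 2.07 km.

2.07 km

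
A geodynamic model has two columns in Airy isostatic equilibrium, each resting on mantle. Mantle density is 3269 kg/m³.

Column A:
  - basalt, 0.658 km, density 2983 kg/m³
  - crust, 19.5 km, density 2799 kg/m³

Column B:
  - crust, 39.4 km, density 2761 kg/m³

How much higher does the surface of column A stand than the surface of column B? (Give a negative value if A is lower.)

−3.26 km

For any compensation level in the mantle, the mantle terms cancel and isostasy reduces to e = (Σt_A − Σt_B) − (Σ(ρt)_A − Σ(ρt)_B) / ρ_m.
Σt_A = 20.158 km; Σt_B = 39.4 km; Σ(ρt)_A = 56543.314; Σ(ρt)_B = 108783.4 (in km·kg/m³).
e = (20.158 − 39.4) − (56543.314 − 108783.4) / 3269 = −3.26 km.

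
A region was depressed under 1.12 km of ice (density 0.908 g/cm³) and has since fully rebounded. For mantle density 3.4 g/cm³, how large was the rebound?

Removing the load lets mantle flow back in; uplift u satisfies ρ_ice t = ρ_m u.
u = t ρ_ice/ρ_m = 1.12 km × 0.908/3.4 = 0.299 km.

0.299 km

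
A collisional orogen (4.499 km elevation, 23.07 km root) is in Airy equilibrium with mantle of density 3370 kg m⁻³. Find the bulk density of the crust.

2820 kg m⁻³

ρ_c h = (ρ_m − ρ_c) r → ρ_c (h + r) = ρ_m r → ρ_c = ρ_m r / (h + r).
ρ_c = 3370 × 23.07 km / (4.499 km + 23.07 km) = 2820 kg m⁻³.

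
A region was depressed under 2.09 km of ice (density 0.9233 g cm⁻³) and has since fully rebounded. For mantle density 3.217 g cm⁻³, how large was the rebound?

Removing the load lets mantle flow back in; uplift u satisfies ρ_ice t = ρ_m u.
u = t ρ_ice/ρ_m = 2.09 km × 0.9233/3.217 = 0.6 km.

0.6 km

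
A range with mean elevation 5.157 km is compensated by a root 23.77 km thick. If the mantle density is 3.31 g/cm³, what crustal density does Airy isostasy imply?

ρ_c h = (ρ_m − ρ_c) r → ρ_c (h + r) = ρ_m r → ρ_c = ρ_m r / (h + r).
ρ_c = 3.31 × 23.77 km / (5.157 km + 23.77 km) = 2.72 g/cm³.

2.72 g/cm³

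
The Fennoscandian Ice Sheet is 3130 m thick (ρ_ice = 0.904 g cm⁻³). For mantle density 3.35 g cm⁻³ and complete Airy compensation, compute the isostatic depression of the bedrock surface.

By Archimedes' principle applied to the lithosphere: the ice load ρ_ice t is balanced by mantle displaced below, ρ_m s.
s = t ρ_ice / ρ_m = 3130 m × 0.904/3.35 = 845 m.

845 m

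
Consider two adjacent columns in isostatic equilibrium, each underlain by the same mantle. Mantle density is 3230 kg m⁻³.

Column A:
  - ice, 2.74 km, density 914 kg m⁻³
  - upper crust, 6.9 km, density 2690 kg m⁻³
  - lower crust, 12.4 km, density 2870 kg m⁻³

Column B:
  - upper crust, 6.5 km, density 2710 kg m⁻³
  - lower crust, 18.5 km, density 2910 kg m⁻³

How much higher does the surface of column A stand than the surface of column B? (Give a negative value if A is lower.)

1.62 km

For any compensation level in the mantle, the mantle terms cancel and isostasy reduces to e = (Σt_A − Σt_B) − (Σ(ρt)_A − Σ(ρt)_B) / ρ_m.
Σt_A = 22.04 km; Σt_B = 25 km; Σ(ρt)_A = 56653.36; Σ(ρt)_B = 71450 (in km·kg m⁻³).
e = (22.04 − 25) − (56653.36 − 71450) / 3230 = 1.62 km.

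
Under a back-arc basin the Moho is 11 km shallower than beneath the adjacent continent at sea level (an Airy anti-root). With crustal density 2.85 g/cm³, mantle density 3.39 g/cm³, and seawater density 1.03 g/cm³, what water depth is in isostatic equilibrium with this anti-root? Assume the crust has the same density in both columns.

Replacing a thickness d of crust by seawater at the top must be balanced by replacing crust with mantle at the base: d (ρ_c − ρ_w) = a (ρ_m − ρ_c).
d = a (ρ_m − ρ_c)/(ρ_c − ρ_w) = 11 km × 0.54/1.82 = 3.26 km.

3.26 km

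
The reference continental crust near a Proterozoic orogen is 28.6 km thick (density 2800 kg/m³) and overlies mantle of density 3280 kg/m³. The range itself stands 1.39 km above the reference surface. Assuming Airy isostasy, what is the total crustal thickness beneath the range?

38.1 km

Root depth r = h ρ_c / (ρ_m − ρ_c) = 1.39 km × 2800 / 480 = 8.108 km.
Total thickness = T + h + r = 28.6 km + 1.39 km + 8.108 km = 38.1 km.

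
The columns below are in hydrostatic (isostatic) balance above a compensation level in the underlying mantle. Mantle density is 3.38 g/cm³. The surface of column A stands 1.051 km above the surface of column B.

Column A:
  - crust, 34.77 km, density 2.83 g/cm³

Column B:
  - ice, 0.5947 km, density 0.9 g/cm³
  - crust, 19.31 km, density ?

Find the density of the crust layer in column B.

2.65 g/cm³

Take the compensation level at the base of the deeper column (depth z_c below the surface of column A) and equate Σ ρ_i t_i down to z_c; mantle fills any gap and the z_c terms cancel.
Column A: 34.77×2.83 + (z_c − 34.77)×3.38
Column B: 1.051×0 + 0.5947×0.9 + 19.31×ρ + (z_c − 1.051 − 19.9047)×3.38
The z_c×3.38 term appears on both sides and cancels. Collect the known terms of each column as K = Σ(ρt)_known − 3.38 × (depth of known layers): K_A = 98.3991 − 3.38×34.77 = −19.1235; K_B = 0.53523 − 3.38×(1.051 + 19.9047) = −70.295036.
Balance: K_A = K_B + 19.31×ρ, so ρ = (K_A − K_B)/19.31 = 51.1715/19.31 = 2.65 g/cm³.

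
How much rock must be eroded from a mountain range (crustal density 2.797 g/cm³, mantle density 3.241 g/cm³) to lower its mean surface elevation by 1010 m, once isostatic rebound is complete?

7370 m

Net drop Δ = e − u = e − e ρ_c/ρ_m = e (ρ_m − ρ_c)/ρ_m.
e = Δ ρ_m/(ρ_m − ρ_c) = 1010 m × 3.241/0.444 = 7370 m.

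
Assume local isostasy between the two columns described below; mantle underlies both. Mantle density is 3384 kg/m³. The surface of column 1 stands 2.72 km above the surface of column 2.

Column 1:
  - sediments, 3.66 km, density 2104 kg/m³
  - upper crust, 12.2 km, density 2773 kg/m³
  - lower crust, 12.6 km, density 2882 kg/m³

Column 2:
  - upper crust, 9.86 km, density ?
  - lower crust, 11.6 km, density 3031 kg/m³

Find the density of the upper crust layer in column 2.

Take the compensation level at the base of the deeper column (depth z_c below the surface of column 1) and equate Σ ρ_i t_i down to z_c; mantle fills any gap and the z_c terms cancel.
Column 1: 3.66×2104 + 12.2×2773 + 12.6×2882 + (z_c − 28.46)×3384
Column 2: 2.72×0 + 9.86×ρ + 11.6×3031 + (z_c − 2.72 − 21.46)×3384
The z_c×3384 term appears on both sides and cancels. Collect the known terms of each column as K = Σ(ρt)_known − 3384 × (depth of known layers): K_1 = 77844.44 − 3384×28.46 = −18464.2; K_2 = 35159.6 − 3384×(2.72 + 21.46) = −46665.52.
Balance: K_1 = K_2 + 9.86×ρ, so ρ = (K_1 − K_2)/9.86 = 28201.3/9.86 = 2860 kg/m³.

2860 kg/m³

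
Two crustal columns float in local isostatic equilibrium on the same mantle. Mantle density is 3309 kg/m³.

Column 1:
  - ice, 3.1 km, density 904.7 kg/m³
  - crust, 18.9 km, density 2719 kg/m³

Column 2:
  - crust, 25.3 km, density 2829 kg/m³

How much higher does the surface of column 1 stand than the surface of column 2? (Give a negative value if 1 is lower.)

For any compensation level in the mantle, the mantle terms cancel and isostasy reduces to e = (Σt_1 − Σt_2) − (Σ(ρt)_1 − Σ(ρt)_2) / ρ_m.
Σt_1 = 22 km; Σt_2 = 25.3 km; Σ(ρt)_1 = 54193.67; Σ(ρt)_2 = 71573.7 (in km·kg/m³).
e = (22 − 25.3) − (54193.67 − 71573.7) / 3309 = 1.95 km.

1.95 km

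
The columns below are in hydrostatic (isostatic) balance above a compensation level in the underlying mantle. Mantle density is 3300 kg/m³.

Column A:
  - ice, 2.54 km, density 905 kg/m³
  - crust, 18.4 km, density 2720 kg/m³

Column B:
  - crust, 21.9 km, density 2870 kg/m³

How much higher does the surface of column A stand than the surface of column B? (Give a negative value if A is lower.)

2.22 km

For any compensation level in the mantle, the mantle terms cancel and isostasy reduces to e = (Σt_A − Σt_B) − (Σ(ρt)_A − Σ(ρt)_B) / ρ_m.
Σt_A = 20.94 km; Σt_B = 21.9 km; Σ(ρt)_A = 52346.7; Σ(ρt)_B = 62853 (in km·kg/m³).
e = (20.94 − 21.9) − (52346.7 − 62853) / 3300 = 2.22 km.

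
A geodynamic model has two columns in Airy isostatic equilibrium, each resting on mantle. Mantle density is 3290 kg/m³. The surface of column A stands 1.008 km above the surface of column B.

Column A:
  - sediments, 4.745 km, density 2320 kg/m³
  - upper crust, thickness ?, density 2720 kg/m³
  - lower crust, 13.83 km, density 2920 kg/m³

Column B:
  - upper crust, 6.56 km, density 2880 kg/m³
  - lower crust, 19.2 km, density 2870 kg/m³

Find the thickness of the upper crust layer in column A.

Take the compensation level at the base of the deeper column (depth z_c below the surface of column A) and equate Σ ρ_i t_i down to z_c; mantle fills any gap and the z_c terms cancel.
Column A: 4.745×2320 + x×2720 + 13.83×2920 + (z_c − 18.575 − x)×3290
Column B: 1.008×0 + 6.56×2880 + 19.2×2870 + (z_c − 1.008 − 25.76)×3290
The z_c×3290 term appears on both sides and cancels. Collect the known terms of each column as K = Σ(ρt)_known − 3290 × (depth of known layers): K_A = 51392 − 3290×18.575 = −9719.75; K_B = 73996.8 − 3290×(1.008 + 25.76) = −14069.92.
Balance: K_A − x×(3290 − 2720) = K_B, so x = (K_A − K_B)/(3290 − 2720) = 4350.17/570 = 7.63 km.

7.63 km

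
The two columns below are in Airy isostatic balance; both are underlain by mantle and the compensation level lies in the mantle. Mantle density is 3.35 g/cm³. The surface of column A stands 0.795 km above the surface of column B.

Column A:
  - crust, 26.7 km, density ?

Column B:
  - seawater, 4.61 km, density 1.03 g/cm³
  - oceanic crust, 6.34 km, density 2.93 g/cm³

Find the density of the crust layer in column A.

Take the compensation level at the base of the deeper column (depth z_c below the surface of column A) and equate Σ ρ_i t_i down to z_c; mantle fills any gap and the z_c terms cancel.
Column A: 26.7×ρ + (z_c − 26.7)×3.35
Column B: 0.795×0 + 4.61×1.03 + 6.34×2.93 + (z_c − 0.795 − 10.95)×3.35
The z_c×3.35 term appears on both sides and cancels. Collect the known terms of each column as K = Σ(ρt)_known − 3.35 × (depth of known layers): K_A = 0 − 3.35×26.7 = −89.445; K_B = 23.3245 − 3.35×(0.795 + 10.95) = −16.02125.
Balance: K_A + 26.7×ρ = K_B, so ρ = (K_B − K_A)/26.7 = 73.4237/26.7 = 2.75 g/cm³.

2.75 g/cm³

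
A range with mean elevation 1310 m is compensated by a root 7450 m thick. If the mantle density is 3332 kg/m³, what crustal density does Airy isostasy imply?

2830 kg/m³

ρ_c h = (ρ_m − ρ_c) r → ρ_c (h + r) = ρ_m r → ρ_c = ρ_m r / (h + r).
ρ_c = 3332 × 7450 m / (1310 m + 7450 m) = 2830 kg/m³.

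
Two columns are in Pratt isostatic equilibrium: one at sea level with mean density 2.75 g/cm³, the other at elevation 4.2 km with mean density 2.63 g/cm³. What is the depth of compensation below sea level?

92 km

ρ_ref D = ρ (D + h) → D (ρ_ref − ρ) = ρ h.
D = ρ h/(ρ_ref − ρ) = 2.63 × 4.2 km/(2.75 − 2.63) = 92 km.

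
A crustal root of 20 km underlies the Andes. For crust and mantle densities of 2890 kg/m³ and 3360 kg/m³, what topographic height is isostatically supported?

3.25 km

Isostatic balance requires: ρ_c h = (ρ_m − ρ_c) r.
h = r (ρ_m − ρ_c) / ρ_c = 20 km × (3360 − 2890) / 2890 = 3.25 km.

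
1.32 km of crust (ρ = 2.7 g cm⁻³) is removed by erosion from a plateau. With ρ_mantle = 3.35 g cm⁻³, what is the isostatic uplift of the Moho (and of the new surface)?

Unloading: uplift u = e ρ_c/ρ_m = 1.32 km × 2.7/3.35 = 1.06 km.

1.06 km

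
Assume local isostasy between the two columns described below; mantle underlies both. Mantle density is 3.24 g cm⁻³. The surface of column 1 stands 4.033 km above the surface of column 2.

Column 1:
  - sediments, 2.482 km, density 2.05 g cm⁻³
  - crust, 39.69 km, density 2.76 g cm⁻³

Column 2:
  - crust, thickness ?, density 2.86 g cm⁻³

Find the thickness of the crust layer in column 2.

23.5 km

Take the compensation level at the base of the deeper column (depth z_c below the surface of column 1) and equate Σ ρ_i t_i down to z_c; mantle fills any gap and the z_c terms cancel.
Column 1: 2.482×2.05 + 39.69×2.76 + (z_c − 42.172)×3.24
Column 2: 4.033×0 + x×2.86 + (z_c − 4.033 − 0 − x)×3.24
The z_c×3.24 term appears on both sides and cancels. Collect the known terms of each column as K = Σ(ρt)_known − 3.24 × (depth of known layers): K_1 = 114.6325 − 3.24×42.172 = −22.00478; K_2 = 0 − 3.24×(4.033 + 0) = −13.06692.
Balance: K_1 = K_2 − x×(3.24 − 2.86), so x = (K_2 − K_1)/(3.24 − 2.86) = 8.93786/0.38 = 23.5 km.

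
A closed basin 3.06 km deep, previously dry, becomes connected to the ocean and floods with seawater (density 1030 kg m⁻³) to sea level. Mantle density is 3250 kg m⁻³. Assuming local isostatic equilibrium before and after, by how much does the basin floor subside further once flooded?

1.42 km

After flooding the water column is d + s deep. Its weight must equal the weight of mantle displaced by the extra subsidence s: (d + s) ρ_w = s ρ_m.
s = d ρ_w / (ρ_m − ρ_w) = 3.06 km × 1030/(3250 − 1030) = 1.42 km.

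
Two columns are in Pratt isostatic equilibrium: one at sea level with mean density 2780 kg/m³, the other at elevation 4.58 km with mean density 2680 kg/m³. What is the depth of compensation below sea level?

123 km

ρ_ref D = ρ (D + h) → D (ρ_ref − ρ) = ρ h.
D = ρ h/(ρ_ref − ρ) = 2680 × 4.58 km/(2780 − 2680) = 123 km.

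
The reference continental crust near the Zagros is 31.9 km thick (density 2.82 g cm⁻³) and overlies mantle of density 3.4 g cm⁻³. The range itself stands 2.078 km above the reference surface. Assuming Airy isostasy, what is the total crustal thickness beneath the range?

44.1 km

Root depth r = h ρ_c / (ρ_m − ρ_c) = 2.078 km × 2.82 / 0.58 = 10.1 km.
Total thickness = T + h + r = 31.9 km + 2.078 km + 10.1 km = 44.1 km.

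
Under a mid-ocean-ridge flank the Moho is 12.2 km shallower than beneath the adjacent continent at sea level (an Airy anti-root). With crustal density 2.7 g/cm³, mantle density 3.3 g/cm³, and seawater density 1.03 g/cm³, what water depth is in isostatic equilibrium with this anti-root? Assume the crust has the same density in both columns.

Replacing a thickness d of crust by seawater at the top must be balanced by replacing crust with mantle at the base: d (ρ_c − ρ_w) = a (ρ_m − ρ_c).
d = a (ρ_m − ρ_c)/(ρ_c − ρ_w) = 12.2 km × 0.6/1.67 = 4.38 km.

4.38 km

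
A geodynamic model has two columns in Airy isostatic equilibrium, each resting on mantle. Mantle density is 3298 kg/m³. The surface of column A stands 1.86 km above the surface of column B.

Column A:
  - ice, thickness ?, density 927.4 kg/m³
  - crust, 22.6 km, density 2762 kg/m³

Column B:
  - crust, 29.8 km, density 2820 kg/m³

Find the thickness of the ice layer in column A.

Take the compensation level at the base of the deeper column (depth z_c below the surface of column A) and equate Σ ρ_i t_i down to z_c; mantle fills any gap and the z_c terms cancel.
Column A: x×927.4 + 22.6×2762 + (z_c − 22.6 − x)×3298
Column B: 1.86×0 + 29.8×2820 + (z_c − 1.86 − 29.8)×3298
The z_c×3298 term appears on both sides and cancels. Collect the known terms of each column as K = Σ(ρt)_known − 3298 × (depth of known layers): K_A = 62421.2 − 3298×22.6 = −12113.6; K_B = 84036 − 3298×(1.86 + 29.8) = −20378.68.
Balance: K_A − x×(3298 − 927.4) = K_B, so x = (K_A − K_B)/(3298 − 927.4) = 8265.08/2370.6 = 3.49 km.

3.49 km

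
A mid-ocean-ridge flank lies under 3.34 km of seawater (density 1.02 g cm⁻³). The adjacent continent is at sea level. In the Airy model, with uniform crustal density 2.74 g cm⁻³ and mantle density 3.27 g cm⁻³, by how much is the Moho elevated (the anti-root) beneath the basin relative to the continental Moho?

Balancing pressure at the compensation depth: replacing crust with seawater at the top is compensated by replacing crust with mantle at the base: d (ρ_c − ρ_w) = a (ρ_m − ρ_c).
a = d (ρ_c − ρ_w)/(ρ_m − ρ_c) = 3.34 km × 1.72/0.53 = 10.8 km.

10.8 km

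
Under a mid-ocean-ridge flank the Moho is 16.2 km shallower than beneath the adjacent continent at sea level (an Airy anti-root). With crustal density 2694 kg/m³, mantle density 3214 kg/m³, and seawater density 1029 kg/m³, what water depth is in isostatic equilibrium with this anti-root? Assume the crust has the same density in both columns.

Replacing a thickness d of crust by seawater at the top must be balanced by replacing crust with mantle at the base: d (ρ_c − ρ_w) = a (ρ_m − ρ_c).
d = a (ρ_m − ρ_c)/(ρ_c − ρ_w) = 16.2 km × 520/1665 = 5.06 km.

5.06 km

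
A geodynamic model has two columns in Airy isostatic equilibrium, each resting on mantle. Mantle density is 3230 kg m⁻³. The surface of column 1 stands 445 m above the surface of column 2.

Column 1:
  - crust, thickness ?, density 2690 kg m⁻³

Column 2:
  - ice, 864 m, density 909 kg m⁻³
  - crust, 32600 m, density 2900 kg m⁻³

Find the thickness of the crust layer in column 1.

Take the compensation level at the base of the deeper column (depth z_c below the surface of column 1) and equate Σ ρ_i t_i down to z_c; mantle fills any gap and the z_c terms cancel.
Column 1: x×2690 + (z_c − 0 − x)×3230
Column 2: 445×0 + 864×909 + 32600×2900 + (z_c − 445 − 33464)×3230
The z_c×3230 term appears on both sides and cancels. Collect the known terms of each column as K = Σ(ρt)_known − 3230 × (depth of known layers): K_1 = 0 − 3230×0 = 0; K_2 = 95325376 − 3230×(445 + 33464) = −14200694.
Balance: K_1 − x×(3230 − 2690) = K_2, so x = (K_1 − K_2)/(3230 − 2690) = 14200700/540 = 26300 m.

26300 m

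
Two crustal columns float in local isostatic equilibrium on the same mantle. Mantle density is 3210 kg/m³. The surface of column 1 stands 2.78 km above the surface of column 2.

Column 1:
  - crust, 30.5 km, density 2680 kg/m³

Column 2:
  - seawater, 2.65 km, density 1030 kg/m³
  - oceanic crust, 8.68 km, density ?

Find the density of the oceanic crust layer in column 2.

3040 kg/m³

Take the compensation level at the base of the deeper column (depth z_c below the surface of column 1) and equate Σ ρ_i t_i down to z_c; mantle fills any gap and the z_c terms cancel.
Column 1: 30.5×2680 + (z_c − 30.5)×3210
Column 2: 2.78×0 + 2.65×1030 + 8.68×ρ + (z_c − 2.78 − 11.33)×3210
The z_c×3210 term appears on both sides and cancels. Collect the known terms of each column as K = Σ(ρt)_known − 3210 × (depth of known layers): K_1 = 81740 − 3210×30.5 = −16165; K_2 = 2729.5 − 3210×(2.78 + 11.33) = −42563.6.
Balance: K_1 = K_2 + 8.68×ρ, so ρ = (K_1 − K_2)/8.68 = 26398.6/8.68 = 3040 kg/m³.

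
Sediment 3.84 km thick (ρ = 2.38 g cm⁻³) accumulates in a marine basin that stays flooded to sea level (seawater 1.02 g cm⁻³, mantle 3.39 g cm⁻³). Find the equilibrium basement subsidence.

Submarine loading: the sediment displaces seawater, and the subsidence is in turn flooded, so s (ρ_m − ρ_w) = t (ρ_sed − ρ_w).
s = 3.84 km × (2.38 − 1.02) / (3.39 − 1.02) = 2.2 km.

2.2 km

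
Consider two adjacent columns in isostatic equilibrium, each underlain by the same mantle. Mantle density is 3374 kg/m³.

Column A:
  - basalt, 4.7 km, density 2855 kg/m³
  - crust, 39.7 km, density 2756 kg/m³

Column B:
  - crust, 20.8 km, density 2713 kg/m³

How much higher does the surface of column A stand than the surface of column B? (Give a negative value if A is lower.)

3.92 km

For any compensation level in the mantle, the mantle terms cancel and isostasy reduces to e = (Σt_A − Σt_B) − (Σ(ρt)_A − Σ(ρt)_B) / ρ_m.
Σt_A = 44.4 km; Σt_B = 20.8 km; Σ(ρt)_A = 122831.7; Σ(ρt)_B = 56430.4 (in km·kg/m³).
e = (44.4 − 20.8) − (122831.7 − 56430.4) / 3374 = 3.92 km.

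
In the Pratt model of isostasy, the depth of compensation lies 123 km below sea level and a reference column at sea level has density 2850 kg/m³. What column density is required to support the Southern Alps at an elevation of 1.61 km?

Pratt balance: ρ_ref D = ρ (D + h).
ρ = ρ_ref D/(D + h) = 2850 × 123 km/(123 km + 1.61 km) = 2810 kg/m³.

2810 kg/m³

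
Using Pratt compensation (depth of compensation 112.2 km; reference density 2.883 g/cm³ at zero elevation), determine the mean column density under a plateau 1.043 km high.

Pratt balance: ρ_ref D = ρ (D + h).
ρ = ρ_ref D/(D + h) = 2.883 × 112.2 km/(112.2 km + 1.043 km) = 2.86 g/cm³.

2.86 g/cm³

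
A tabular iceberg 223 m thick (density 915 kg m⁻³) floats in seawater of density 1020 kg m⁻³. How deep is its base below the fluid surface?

200 m

Draft d = t ρ_obj/ρ_fluid = 223 m × 915/1020 = 200 m.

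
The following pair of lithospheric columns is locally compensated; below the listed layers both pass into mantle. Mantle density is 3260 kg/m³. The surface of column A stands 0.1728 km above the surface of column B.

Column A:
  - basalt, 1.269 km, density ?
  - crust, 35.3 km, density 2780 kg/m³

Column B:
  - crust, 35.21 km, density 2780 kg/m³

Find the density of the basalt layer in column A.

Take the compensation level at the base of the deeper column (depth z_c below the surface of column A) and equate Σ ρ_i t_i down to z_c; mantle fills any gap and the z_c terms cancel.
Column A: 1.269×ρ + 35.3×2780 + (z_c − 36.569)×3260
Column B: 0.1728×0 + 35.21×2780 + (z_c − 0.1728 − 35.21)×3260
The z_c×3260 term appears on both sides and cancels. Collect the known terms of each column as K = Σ(ρt)_known − 3260 × (depth of known layers): K_A = 98134 − 3260×36.569 = −21080.94; K_B = 97883.8 − 3260×(0.1728 + 35.21) = −17464.128.
Balance: K_A + 1.269×ρ = K_B, so ρ = (K_B − K_A)/1.269 = 3616.81/1.269 = 2850 kg/m³.

2850 kg/m³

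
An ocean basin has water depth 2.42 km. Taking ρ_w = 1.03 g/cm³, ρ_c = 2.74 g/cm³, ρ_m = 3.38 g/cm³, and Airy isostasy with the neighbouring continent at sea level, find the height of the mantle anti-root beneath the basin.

6.47 km

For local isostatic compensation: replacing crust with seawater at the top is compensated by replacing crust with mantle at the base: d (ρ_c − ρ_w) = a (ρ_m − ρ_c).
a = d (ρ_c − ρ_w)/(ρ_m − ρ_c) = 2.42 km × 1.71/0.64 = 6.47 km.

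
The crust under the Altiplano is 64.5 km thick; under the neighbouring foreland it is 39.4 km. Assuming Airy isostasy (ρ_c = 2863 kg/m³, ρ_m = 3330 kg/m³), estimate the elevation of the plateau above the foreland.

Excess crust Δ = 64.5 km − 39.4 km = 25.1 km, split between elevation h and root r with h + r = Δ.
Airy balance ρ_c h = (ρ_m − ρ_c) r gives r = h ρ_c/(ρ_m − ρ_c), so h (1 + ρ_c/(ρ_m − ρ_c)) = Δ, i.e. h = Δ (ρ_m − ρ_c)/ρ_m.
h = 25.1 km × 467/3330 = 3.52 km.

3.52 km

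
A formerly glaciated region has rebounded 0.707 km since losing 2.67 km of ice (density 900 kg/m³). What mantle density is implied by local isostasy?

3400 kg/m³

ρ_m = ρ_ice t / u = 900 × 2.67 km/0.707 km = 3400 kg/m³.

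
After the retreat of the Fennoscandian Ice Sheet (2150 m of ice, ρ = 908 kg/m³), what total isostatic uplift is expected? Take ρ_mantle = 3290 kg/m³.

Removing the load lets mantle flow back in; uplift u satisfies ρ_ice t = ρ_m u.
u = t ρ_ice/ρ_m = 2150 m × 908/3290 = 593 m.

593 m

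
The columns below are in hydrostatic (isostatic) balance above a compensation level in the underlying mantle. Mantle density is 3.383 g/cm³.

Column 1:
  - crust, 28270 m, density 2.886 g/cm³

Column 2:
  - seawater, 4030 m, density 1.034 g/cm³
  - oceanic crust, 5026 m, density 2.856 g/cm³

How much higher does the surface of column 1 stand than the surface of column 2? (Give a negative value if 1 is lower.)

572 m

For any compensation level in the mantle, the mantle terms cancel and isostasy reduces to e = (Σt_1 − Σt_2) − (Σ(ρt)_1 − Σ(ρt)_2) / ρ_m.
Σt_1 = 28270 m; Σt_2 = 9056 m; Σ(ρt)_1 = 81587.22; Σ(ρt)_2 = 18521.276 (in m·g/cm³).
e = (28270 − 9056) − (81587.22 − 18521.276) / 3.383 = 572 m.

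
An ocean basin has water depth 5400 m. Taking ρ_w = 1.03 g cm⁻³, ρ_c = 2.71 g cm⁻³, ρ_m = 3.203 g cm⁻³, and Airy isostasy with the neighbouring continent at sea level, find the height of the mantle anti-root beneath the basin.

18400 m

By Archimedes' principle applied to the lithosphere: replacing crust with seawater at the top is compensated by replacing crust with mantle at the base: d (ρ_c − ρ_w) = a (ρ_m − ρ_c).
a = d (ρ_c − ρ_w)/(ρ_m − ρ_c) = 5400 m × 1.68/0.493 = 18400 m.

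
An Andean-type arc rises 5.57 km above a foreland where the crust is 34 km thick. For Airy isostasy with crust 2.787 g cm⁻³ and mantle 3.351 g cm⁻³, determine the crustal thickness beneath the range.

Root depth r = h ρ_c / (ρ_m − ρ_c) = 5.57 km × 2.787 / 0.564 = 27.52 km.
Total thickness = T + h + r = 34 km + 5.57 km + 27.52 km = 67.1 km.

67.1 km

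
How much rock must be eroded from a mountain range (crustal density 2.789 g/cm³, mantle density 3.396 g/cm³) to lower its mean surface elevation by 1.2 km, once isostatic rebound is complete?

Net drop Δ = e − u = e − e ρ_c/ρ_m = e (ρ_m − ρ_c)/ρ_m.
e = Δ ρ_m/(ρ_m − ρ_c) = 1.2 km × 3.396/0.607 = 6.71 km.

6.71 km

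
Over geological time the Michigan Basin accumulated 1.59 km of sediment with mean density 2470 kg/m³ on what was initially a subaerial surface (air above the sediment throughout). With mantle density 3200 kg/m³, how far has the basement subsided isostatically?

1.23 km

Subaerial load: s = t ρ_sed / ρ_m = 1.59 km × 2470/3200 = 1.23 km.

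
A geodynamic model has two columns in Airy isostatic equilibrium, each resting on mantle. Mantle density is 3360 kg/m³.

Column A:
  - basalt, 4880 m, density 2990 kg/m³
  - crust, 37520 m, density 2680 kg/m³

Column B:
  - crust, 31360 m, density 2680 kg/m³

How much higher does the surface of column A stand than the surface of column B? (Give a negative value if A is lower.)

For any compensation level in the mantle, the mantle terms cancel and isostasy reduces to e = (Σt_A − Σt_B) − (Σ(ρt)_A − Σ(ρt)_B) / ρ_m.
Σt_A = 42400 m; Σt_B = 31360 m; Σ(ρt)_A = 115144800; Σ(ρt)_B = 84044800 (in m·kg/m³).
e = (42400 − 31360) − (115144800 − 84044800) / 3360 = 1780 m.

1780 m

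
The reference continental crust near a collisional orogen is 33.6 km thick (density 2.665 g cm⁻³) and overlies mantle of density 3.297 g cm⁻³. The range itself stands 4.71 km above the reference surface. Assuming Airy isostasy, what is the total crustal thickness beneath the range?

Root depth r = h ρ_c / (ρ_m − ρ_c) = 4.71 km × 2.665 / 0.632 = 19.86 km.
Total thickness = T + h + r = 33.6 km + 4.71 km + 19.86 km = 58.2 km.

58.2 km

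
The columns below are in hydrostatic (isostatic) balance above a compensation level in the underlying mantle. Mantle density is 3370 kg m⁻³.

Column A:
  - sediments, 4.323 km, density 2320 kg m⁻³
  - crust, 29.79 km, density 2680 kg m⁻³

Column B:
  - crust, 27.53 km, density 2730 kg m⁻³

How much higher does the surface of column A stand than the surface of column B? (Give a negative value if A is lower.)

2.22 km

For any compensation level in the mantle, the mantle terms cancel and isostasy reduces to e = (Σt_A − Σt_B) − (Σ(ρt)_A − Σ(ρt)_B) / ρ_m.
Σt_A = 34.113 km; Σt_B = 27.53 km; Σ(ρt)_A = 89866.56; Σ(ρt)_B = 75156.9 (in km·kg m⁻³).
e = (34.113 − 27.53) − (89866.56 − 75156.9) / 3370 = 2.22 km.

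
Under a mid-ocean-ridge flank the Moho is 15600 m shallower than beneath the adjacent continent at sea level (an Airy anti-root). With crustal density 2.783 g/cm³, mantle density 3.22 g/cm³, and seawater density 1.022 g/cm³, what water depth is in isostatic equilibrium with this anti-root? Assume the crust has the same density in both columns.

Replacing a thickness d of crust by seawater at the top must be balanced by replacing crust with mantle at the base: d (ρ_c − ρ_w) = a (ρ_m − ρ_c).
d = a (ρ_m − ρ_c)/(ρ_c − ρ_w) = 15600 m × 0.437/1.761 = 3870 m.

3870 m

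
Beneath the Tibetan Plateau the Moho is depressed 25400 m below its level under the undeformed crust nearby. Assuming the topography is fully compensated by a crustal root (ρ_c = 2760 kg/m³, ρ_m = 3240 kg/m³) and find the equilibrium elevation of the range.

4420 m

Balancing pressure at the compensation depth: ρ_c h = (ρ_m − ρ_c) r.
h = r (ρ_m − ρ_c) / ρ_c = 25400 m × (3240 − 2760) / 2760 = 4420 m.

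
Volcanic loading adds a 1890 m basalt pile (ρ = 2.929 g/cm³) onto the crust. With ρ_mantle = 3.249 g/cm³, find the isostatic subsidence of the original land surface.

Subaerial loading: s = t ρ_load / ρ_m.
s = 1890 m × 2.929/3.249 = 1700 m.

1700 m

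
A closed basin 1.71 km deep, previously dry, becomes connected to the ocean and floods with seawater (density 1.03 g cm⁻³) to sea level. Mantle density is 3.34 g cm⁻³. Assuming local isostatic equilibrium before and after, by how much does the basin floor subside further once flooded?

0.762 km

After flooding the water column is d + s deep. Its weight must equal the weight of mantle displaced by the extra subsidence s: (d + s) ρ_w = s ρ_m.
s = d ρ_w / (ρ_m − ρ_w) = 1.71 km × 1.03/(3.34 − 1.03) = 0.762 km.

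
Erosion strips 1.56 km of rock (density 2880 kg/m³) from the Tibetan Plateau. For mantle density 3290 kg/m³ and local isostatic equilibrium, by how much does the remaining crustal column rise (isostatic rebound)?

1.37 km

Unloading: uplift u = e ρ_c/ρ_m = 1.56 km × 2880/3290 = 1.37 km.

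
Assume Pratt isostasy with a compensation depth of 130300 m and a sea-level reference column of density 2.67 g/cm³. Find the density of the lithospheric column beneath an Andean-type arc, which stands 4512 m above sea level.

Pratt balance: ρ_ref D = ρ (D + h).
ρ = ρ_ref D/(D + h) = 2.67 × 130300 m/(130300 m + 4512 m) = 2.58 g/cm³.

2.58 g/cm³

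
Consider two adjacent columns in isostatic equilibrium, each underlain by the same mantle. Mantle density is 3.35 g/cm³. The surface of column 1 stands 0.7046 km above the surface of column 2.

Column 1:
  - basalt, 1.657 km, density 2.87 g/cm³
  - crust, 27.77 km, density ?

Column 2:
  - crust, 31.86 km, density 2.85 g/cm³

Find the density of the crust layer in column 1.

Take the compensation level at the base of the deeper column (depth z_c below the surface of column 1) and equate Σ ρ_i t_i down to z_c; mantle fills any gap and the z_c terms cancel.
Column 1: 1.657×2.87 + 27.77×ρ + (z_c − 29.427)×3.35
Column 2: 0.7046×0 + 31.86×2.85 + (z_c − 0.7046 − 31.86)×3.35
The z_c×3.35 term appears on both sides and cancels. Collect the known terms of each column as K = Σ(ρt)_known − 3.35 × (depth of known layers): K_1 = 4.75559 − 3.35×29.427 = −93.82486; K_2 = 90.801 − 3.35×(0.7046 + 31.86) = −18.29041.
Balance: K_1 + 27.77×ρ = K_2, so ρ = (K_2 − K_1)/27.77 = 75.5344/27.77 = 2.72 g/cm³.

2.72 g/cm³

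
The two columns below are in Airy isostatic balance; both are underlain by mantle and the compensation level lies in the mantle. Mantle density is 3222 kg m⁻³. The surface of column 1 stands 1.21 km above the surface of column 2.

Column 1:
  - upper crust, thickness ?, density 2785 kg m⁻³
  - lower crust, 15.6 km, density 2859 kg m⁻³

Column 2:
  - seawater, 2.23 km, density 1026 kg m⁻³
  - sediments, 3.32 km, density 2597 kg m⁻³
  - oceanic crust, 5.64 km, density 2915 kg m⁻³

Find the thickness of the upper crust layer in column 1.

Take the compensation level at the base of the deeper column (depth z_c below the surface of column 1) and equate Σ ρ_i t_i down to z_c; mantle fills any gap and the z_c terms cancel.
Column 1: x×2785 + 15.6×2859 + (z_c − 15.6 − x)×3222
Column 2: 1.21×0 + 2.23×1026 + 3.32×2597 + 5.64×2915 + (z_c − 1.21 − 11.19)×3222
The z_c×3222 term appears on both sides and cancels. Collect the known terms of each column as K = Σ(ρt)_known − 3222 × (depth of known layers): K_1 = 44600.4 − 3222×15.6 = −5662.8; K_2 = 27350.62 − 3222×(1.21 + 11.19) = −12602.18.
Balance: K_1 − x×(3222 − 2785) = K_2, so x = (K_1 − K_2)/(3222 − 2785) = 6939.38/437 = 15.9 km.

15.9 km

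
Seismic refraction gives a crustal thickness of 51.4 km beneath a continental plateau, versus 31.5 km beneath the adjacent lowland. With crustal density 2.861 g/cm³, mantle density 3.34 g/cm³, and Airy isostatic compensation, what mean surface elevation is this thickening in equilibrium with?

2.85 km

Excess crust Δ = 51.4 km − 31.5 km = 19.9 km, split between elevation h and root r with h + r = Δ.
Airy balance ρ_c h = (ρ_m − ρ_c) r gives r = h ρ_c/(ρ_m − ρ_c), so h (1 + ρ_c/(ρ_m − ρ_c)) = Δ, i.e. h = Δ (ρ_m − ρ_c)/ρ_m.
h = 19.9 km × 0.479/3.34 = 2.85 km.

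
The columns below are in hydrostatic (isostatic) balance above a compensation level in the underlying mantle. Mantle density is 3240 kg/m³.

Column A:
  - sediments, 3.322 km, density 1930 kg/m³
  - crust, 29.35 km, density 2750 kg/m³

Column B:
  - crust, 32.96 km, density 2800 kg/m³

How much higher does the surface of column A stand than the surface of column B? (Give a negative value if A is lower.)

For any compensation level in the mantle, the mantle terms cancel and isostasy reduces to e = (Σt_A − Σt_B) − (Σ(ρt)_A − Σ(ρt)_B) / ρ_m.
Σt_A = 32.672 km; Σt_B = 32.96 km; Σ(ρt)_A = 87123.96; Σ(ρt)_B = 92288 (in km·kg/m³).
e = (32.672 − 32.96) − (87123.96 − 92288) / 3240 = 1.31 km.

1.31 km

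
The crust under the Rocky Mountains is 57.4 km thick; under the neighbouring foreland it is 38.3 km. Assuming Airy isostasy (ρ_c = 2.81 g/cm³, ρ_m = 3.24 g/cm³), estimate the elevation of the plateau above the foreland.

2.53 km

Excess crust Δ = 57.4 km − 38.3 km = 19.1 km, split between elevation h and root r with h + r = Δ.
Airy balance ρ_c h = (ρ_m − ρ_c) r gives r = h ρ_c/(ρ_m − ρ_c), so h (1 + ρ_c/(ρ_m − ρ_c)) = Δ, i.e. h = Δ (ρ_m − ρ_c)/ρ_m.
h = 19.1 km × 0.43/3.24 = 2.53 km.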